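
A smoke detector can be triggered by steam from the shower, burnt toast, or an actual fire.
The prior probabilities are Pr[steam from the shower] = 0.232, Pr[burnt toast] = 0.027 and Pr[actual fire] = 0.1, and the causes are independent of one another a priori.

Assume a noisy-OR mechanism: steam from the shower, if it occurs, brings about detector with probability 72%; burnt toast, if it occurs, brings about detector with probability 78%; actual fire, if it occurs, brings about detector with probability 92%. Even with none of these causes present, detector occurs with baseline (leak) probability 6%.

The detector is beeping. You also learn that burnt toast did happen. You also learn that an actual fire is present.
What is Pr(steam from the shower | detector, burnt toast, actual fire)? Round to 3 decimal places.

Pr(steam from the shower | detector, burnt toast, actual fire) ≈ 0.234

Under noisy-OR, P(detector | causes) = 1 − (1−0.06)·∏(1−qᵢ) over the active causes.
Weight on steam from the shower=true, given the evidence: 0.995368×0.232 = 0.230925
Normalizer over all consistent configurations: 0.983456×0.768 + 0.995368×0.232 = 0.986219
Posterior = 0.230925 / 0.986219 ≈ 0.234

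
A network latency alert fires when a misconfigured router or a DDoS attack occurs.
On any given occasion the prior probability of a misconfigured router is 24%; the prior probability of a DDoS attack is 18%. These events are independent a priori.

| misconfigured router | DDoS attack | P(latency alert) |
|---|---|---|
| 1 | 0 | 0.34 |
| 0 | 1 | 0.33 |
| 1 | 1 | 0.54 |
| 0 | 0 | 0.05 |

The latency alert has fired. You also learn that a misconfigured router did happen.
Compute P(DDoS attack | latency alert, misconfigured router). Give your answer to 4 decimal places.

P(DDoS attack | latency alert, misconfigured router) ≈ 0.2585

Weight on DDoS attack=true, given the evidence: 0.54*0.18 = 0.097200
Normalizer over all consistent configurations: 0.34*0.82 + 0.54*0.18 = 0.376000
P(DDoS attack | latency alert, misconfigured router) = 0.097200/0.376000 ≈ 0.2585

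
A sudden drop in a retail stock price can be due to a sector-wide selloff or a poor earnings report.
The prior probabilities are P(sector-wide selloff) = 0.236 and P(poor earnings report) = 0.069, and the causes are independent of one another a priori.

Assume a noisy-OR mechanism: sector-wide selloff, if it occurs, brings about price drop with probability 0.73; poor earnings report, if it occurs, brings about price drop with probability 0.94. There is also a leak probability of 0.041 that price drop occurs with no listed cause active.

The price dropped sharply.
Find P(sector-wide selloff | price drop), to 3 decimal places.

Under noisy-OR, P(price drop | causes) = 1 − (1−0.041)·∏(1−qᵢ) over the active causes.
By total probability over the 4 (sector-wide selloff, poor earnings report) configurations:
  P(price drop) = 0.041·0.764·0.931 + 0.94246·0.764·0.069 + 0.74107·0.236·0.931 + 0.984464·0.236·0.069
        = 0.029163 + 0.049683 + 0.162825 + 0.016031 = 0.257702
The terms with sector-wide selloff present sum to 0.178856, so
  P(sector-wide selloff | price drop) = 0.178856 / 0.257702 ≈ 0.694

P(sector-wide selloff | price drop) ≈ 0.694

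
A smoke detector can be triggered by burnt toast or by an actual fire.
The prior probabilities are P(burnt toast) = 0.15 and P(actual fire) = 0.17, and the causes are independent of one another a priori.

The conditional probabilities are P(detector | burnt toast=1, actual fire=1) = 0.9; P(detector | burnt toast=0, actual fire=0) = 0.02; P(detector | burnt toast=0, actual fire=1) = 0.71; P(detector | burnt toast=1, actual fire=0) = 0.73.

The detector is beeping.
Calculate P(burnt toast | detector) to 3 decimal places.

Enumerate the 4 (burnt toast, actual fire) configurations and weight by the priors:
  P(detector) = 0.02·0.85·0.83 + 0.71·0.85·0.17 + 0.73·0.15·0.83 + 0.9·0.15·0.17
        = 0.014110 + 0.102595 + 0.090885 + 0.022950 = 0.230540
Keeping only the burnt toast-present terms gives 0.113835, so
  P(burnt toast | detector) = 0.113835 / 0.230540 ≈ 0.494

P(burnt toast | detector) ≈ 0.494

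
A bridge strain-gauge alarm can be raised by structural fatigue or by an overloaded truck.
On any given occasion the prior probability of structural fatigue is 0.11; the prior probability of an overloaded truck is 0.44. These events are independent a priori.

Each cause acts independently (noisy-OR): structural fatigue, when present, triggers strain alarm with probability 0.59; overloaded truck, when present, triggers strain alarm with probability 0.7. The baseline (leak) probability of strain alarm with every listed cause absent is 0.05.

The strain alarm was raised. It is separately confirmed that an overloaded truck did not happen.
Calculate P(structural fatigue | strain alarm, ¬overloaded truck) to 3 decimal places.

Under noisy-OR, P(strain alarm | causes) = 1 − (1−0.05)·∏(1−qᵢ) over the active causes.
By total probability over both values of structural fatigue:
  P(strain alarm | ¬overloaded truck) = 0.05·0.89 + 0.6105·0.11
        = 0.044500 + 0.067155 = 0.111655
The terms with structural fatigue present sum to 0.067155, so
  P(structural fatigue | strain alarm, ¬overloaded truck) = 0.067155 / 0.111655 ≈ 0.601

P(structural fatigue | strain alarm, ¬overloaded truck) ≈ 0.601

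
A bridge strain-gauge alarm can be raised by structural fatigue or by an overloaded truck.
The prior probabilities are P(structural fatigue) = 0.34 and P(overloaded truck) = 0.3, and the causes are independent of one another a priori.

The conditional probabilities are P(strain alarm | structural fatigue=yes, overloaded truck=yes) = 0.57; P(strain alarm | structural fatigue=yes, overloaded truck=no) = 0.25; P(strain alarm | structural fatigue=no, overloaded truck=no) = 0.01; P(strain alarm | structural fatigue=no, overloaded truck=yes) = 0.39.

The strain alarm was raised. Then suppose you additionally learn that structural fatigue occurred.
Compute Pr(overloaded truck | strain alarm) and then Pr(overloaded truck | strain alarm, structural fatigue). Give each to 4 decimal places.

Numerator (weight on configurations with overloaded truck): 0.077220 + 0.058140 = 0.135360
Normalizer over all consistent configurations: 0.01*0.66*0.7 + 0.39*0.66*0.3 + 0.25*0.34*0.7 + 0.57*0.34*0.3 = 0.199480
P(overloaded truck | strain alarm) = 0.135360/0.199480 ≈ 0.6786

With the extra evidence:
P(strain alarm | structural fatigue) = 0.25*0.7 + 0.57*0.3 = 0.175000 + 0.171000 = 0.346000
Restricting to configurations with overloaded truck present: 0.57*0.3 = 0.171000.
So P(overloaded truck | strain alarm, structural fatigue) = 0.171000/0.346000 ≈ 0.4942.

Pr(overloaded truck | strain alarm) ≈ 0.6786; Pr(overloaded truck | strain alarm, structural fatigue) ≈ 0.4942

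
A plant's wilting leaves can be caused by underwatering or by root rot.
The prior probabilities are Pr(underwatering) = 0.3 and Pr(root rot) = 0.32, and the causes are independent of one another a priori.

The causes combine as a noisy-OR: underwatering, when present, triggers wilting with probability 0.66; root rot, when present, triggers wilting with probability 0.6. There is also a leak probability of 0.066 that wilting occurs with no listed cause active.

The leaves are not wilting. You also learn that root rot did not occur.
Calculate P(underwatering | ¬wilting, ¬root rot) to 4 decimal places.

Under noisy-OR, P(wilting | causes) = 1 − (1−0.066)·∏(1−qᵢ) over the active causes.
Sum P(¬wilting|·) weighted by the priors over both values of underwatering:
  P(¬wilting | ¬root rot) = 0.934*0.7 + 0.31756*0.3
        = 0.653800 + 0.095268 = 0.749068
Configurations with underwatering contribute 0.095268, so
  P(underwatering | ¬wilting, ¬root rot) = 0.095268 / 0.749068 ≈ 0.1272

P(underwatering | ¬wilting, ¬root rot) ≈ 0.1272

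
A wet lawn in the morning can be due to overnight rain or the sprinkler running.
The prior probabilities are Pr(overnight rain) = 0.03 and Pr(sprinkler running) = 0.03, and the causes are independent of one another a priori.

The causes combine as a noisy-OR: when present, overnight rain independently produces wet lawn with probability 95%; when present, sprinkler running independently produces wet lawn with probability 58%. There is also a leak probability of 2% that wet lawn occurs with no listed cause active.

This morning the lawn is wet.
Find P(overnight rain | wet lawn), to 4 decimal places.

Under noisy-OR, P(wet lawn | causes) = 1 − (1−0.02)·∏(1−qᵢ) over the active causes.
Numerator (weight on configurations with overnight rain): 0.027674 + 0.000881 = 0.028555
Normalizer over all consistent configurations: 0.02*0.97*0.97 + 0.5884*0.97*0.03 + 0.951*0.03*0.97 + 0.97942*0.03*0.03 = 0.064495
Posterior = 0.028555 / 0.064495 ≈ 0.4427

P(overnight rain | wet lawn) ≈ 0.4427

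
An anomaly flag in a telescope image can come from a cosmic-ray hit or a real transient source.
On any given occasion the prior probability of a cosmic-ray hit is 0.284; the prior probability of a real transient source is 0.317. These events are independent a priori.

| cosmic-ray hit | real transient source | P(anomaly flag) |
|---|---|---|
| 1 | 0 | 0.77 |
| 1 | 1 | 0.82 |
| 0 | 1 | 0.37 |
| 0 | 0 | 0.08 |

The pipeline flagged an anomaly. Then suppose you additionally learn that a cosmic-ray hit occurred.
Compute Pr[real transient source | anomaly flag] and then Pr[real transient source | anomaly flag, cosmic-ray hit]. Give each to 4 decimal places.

Pr[real transient source | anomaly flag] ≈ 0.4557; Pr[real transient source | anomaly flag, cosmic-ray hit] ≈ 0.3308

For the numerator, keep only real transient source=true terms: 0.083980 + 0.073823 = 0.157803
The normalizing constant is 0.08·0.716·0.683 + 0.37·0.716·0.317 + 0.77·0.284·0.683 + 0.82·0.284·0.317 = 0.346283
Posterior = 0.157803 / 0.346283 ≈ 0.4557

With the extra evidence:
By total probability over both values of real transient source:
  P(anomaly flag | cosmic-ray hit) = 0.77*0.683 + 0.82*0.317
        = 0.525910 + 0.259940 = 0.785850
The terms with real transient source present sum to 0.259940, so
  P(real transient source | anomaly flag, cosmic-ray hit) = 0.259940 / 0.785850 ≈ 0.3308
This is intercausal reasoning (explaining away): once cosmic-ray hit accounts for the anomaly flag, real transient source becomes less likely.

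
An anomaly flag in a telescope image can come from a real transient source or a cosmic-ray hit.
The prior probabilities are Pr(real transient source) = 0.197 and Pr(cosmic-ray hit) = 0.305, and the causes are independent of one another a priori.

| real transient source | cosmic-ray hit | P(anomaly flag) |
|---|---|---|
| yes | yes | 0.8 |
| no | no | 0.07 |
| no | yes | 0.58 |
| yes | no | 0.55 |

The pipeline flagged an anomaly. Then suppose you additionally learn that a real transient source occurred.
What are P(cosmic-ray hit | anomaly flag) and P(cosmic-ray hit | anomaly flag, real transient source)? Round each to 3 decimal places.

P(anomaly flag) = 0.07×0.803×0.695 + 0.58×0.803×0.305 + 0.55×0.197×0.695 + 0.8×0.197×0.305 = 0.039066 + 0.142051 + 0.075303 + 0.048068 = 0.304488
The cosmic-ray hit-present share is 0.142051 + 0.048068 = 0.190119.
P(cosmic-ray hit | anomaly flag) = 0.190119 / 0.304488 ≈ 0.624

Now also conditioning on real transient source=true:
For the numerator, keep only cosmic-ray hit=true terms: 0.8×0.305 = 0.244000
Normalizer over all consistent configurations: 0.55×0.695 + 0.8×0.305 = 0.626250
P(cosmic-ray hit | anomaly flag, real transient source) = 0.244000/0.626250 ≈ 0.390
This is intercausal reasoning (explaining away): once real transient source accounts for the anomaly flag, cosmic-ray hit becomes less likely.

P(cosmic-ray hit | anomaly flag) ≈ 0.624; P(cosmic-ray hit | anomaly flag, real transient source) ≈ 0.390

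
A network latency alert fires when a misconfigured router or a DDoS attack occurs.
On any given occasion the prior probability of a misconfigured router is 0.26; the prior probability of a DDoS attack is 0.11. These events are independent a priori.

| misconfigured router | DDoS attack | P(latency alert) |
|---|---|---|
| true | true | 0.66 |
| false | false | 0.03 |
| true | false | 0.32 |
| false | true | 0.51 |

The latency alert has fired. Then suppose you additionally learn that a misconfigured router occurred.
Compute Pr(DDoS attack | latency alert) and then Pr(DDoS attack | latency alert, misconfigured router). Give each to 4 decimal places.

P(latency alert) = 0.03·0.74·0.89 + 0.51·0.74·0.11 + 0.32·0.26·0.89 + 0.66·0.26·0.11 = 0.019758 + 0.041514 + 0.074048 + 0.018876 = 0.154196
The DDoS attack-present share is 0.041514 + 0.018876 = 0.060390.
Hence the posterior is 0.060390/0.154196 ≈ 0.3916.

Now condition on the additional information:
For the numerator, keep only DDoS attack=true terms: 0.66*0.11 = 0.072600
Normalizer over all consistent configurations: 0.32*0.89 + 0.66*0.11 = 0.357400
Posterior = 0.072600 / 0.357400 ≈ 0.2031
Conditioning on misconfigured router lowers the posterior on DDoS attack: the classic explaining-away effect in a common-effect structure.

Pr(DDoS attack | latency alert) ≈ 0.3916; Pr(DDoS attack | latency alert, misconfigured router) ≈ 0.2031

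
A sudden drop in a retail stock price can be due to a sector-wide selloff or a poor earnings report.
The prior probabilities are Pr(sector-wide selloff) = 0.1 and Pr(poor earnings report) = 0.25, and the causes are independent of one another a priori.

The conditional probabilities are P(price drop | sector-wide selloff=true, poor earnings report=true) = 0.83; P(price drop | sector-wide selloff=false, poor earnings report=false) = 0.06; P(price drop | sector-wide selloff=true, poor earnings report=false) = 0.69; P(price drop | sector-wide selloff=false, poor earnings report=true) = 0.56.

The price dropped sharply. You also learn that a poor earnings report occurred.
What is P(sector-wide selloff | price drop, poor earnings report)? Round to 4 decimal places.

By total probability over both values of sector-wide selloff:
  P(price drop | poor earnings report) = 0.56·0.9 + 0.83·0.1
        = 0.504000 + 0.083000 = 0.587000
Keeping only the sector-wide selloff-present terms gives 0.083000, so
  P(sector-wide selloff | price drop, poor earnings report) = 0.083000 / 0.587000 ≈ 0.1414

P(sector-wide selloff | price drop, poor earnings report) ≈ 0.1414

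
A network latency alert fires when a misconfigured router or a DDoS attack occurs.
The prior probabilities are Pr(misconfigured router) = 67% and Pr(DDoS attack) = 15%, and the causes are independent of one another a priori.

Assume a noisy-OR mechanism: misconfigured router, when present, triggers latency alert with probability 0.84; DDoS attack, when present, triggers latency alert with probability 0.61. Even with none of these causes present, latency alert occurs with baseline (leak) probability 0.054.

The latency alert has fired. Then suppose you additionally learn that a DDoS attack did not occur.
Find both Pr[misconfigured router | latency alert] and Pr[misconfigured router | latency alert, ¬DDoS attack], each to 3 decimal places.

Under noisy-OR, P(latency alert | causes) = 1 − (1−0.054)·∏(1−qᵢ) over the active causes.
P(latency alert) = 0.054·0.33·0.85 + 0.63106·0.33·0.15 + 0.84864·0.67·0.85 + 0.94097·0.67·0.15 = 0.015147 + 0.031237 + 0.483300 + 0.094567 = 0.624251
The misconfigured router-present share is 0.483300 + 0.094567 = 0.577867.
P(misconfigured router | latency alert) = 0.577867 / 0.624251 ≈ 0.926

Now condition on the additional information:
Numerator (weight on configurations with misconfigured router): 0.84864·0.67 = 0.568589
Normalizer over all consistent configurations: 0.054·0.33 + 0.84864·0.67 = 0.586409
P(misconfigured router | latency alert, ¬DDoS attack) = 0.568589/0.586409 ≈ 0.970
Ruling out DDoS attack raises the posterior on misconfigured router — the flip side of explaining away.

Pr[misconfigured router | latency alert] ≈ 0.926; Pr[misconfigured router | latency alert, ¬DDoS attack] ≈ 0.970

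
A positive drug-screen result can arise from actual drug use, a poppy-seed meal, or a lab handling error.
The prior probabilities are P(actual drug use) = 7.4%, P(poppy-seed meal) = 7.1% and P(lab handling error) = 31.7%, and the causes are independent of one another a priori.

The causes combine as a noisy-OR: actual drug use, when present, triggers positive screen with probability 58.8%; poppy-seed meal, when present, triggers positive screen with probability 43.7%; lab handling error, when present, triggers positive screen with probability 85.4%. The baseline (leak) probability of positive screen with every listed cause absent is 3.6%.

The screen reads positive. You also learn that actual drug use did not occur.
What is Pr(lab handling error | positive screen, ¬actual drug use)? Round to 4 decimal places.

Under noisy-OR, P(positive screen | causes) = 1 − (1−0.036)·∏(1−qᵢ) over the active causes.
For the numerator, keep only lab handling error=true terms: 0.253045 + 0.020724 = 0.273769
Denominator P(positive screen | ¬actual drug use): 0.036*0.929*0.683 + 0.859256*0.929*0.317 + 0.457268*0.071*0.683 + 0.920761*0.071*0.317 = 0.318785
P(lab handling error | positive screen, ¬actual drug use) = 0.273769/0.318785 ≈ 0.8588

Pr(lab handling error | positive screen, ¬actual drug use) ≈ 0.8588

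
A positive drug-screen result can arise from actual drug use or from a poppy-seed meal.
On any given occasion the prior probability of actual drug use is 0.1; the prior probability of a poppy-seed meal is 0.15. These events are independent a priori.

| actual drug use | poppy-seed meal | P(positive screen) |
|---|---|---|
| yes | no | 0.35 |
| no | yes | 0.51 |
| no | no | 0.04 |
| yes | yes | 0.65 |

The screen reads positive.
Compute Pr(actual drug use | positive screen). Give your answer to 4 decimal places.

Enumerate the 4 (actual drug use, poppy-seed meal) configurations and weight by the priors:
  P(positive screen) = 0.04×0.9×0.85 + 0.51×0.9×0.15 + 0.35×0.1×0.85 + 0.65×0.1×0.15
        = 0.030600 + 0.068850 + 0.029750 + 0.009750 = 0.138950
Configurations with actual drug use contribute 0.039500, so
  P(actual drug use | positive screen) = 0.039500 / 0.138950 ≈ 0.2843

Pr(actual drug use | positive screen) ≈ 0.2843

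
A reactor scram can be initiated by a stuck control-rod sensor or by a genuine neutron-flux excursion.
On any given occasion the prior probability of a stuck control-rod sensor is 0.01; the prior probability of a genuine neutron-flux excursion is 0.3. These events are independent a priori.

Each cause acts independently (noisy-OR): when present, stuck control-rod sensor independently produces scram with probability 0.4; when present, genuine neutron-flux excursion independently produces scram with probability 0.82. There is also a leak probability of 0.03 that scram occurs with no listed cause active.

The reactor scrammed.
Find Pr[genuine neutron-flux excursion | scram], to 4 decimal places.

Under noisy-OR, P(scram | causes) = 1 − (1−0.03)·∏(1−qᵢ) over the active causes.
Enumerate the 4 (stuck control-rod sensor, genuine neutron-flux excursion) configurations and weight by the priors:
  P(scram) = 0.03×0.99×0.7 + 0.8254×0.99×0.3 + 0.418×0.01×0.7 + 0.89524×0.01×0.3
        = 0.020790 + 0.245144 + 0.002926 + 0.002686 = 0.271546
Configurations with genuine neutron-flux excursion contribute 0.247830, so
  P(genuine neutron-flux excursion | scram) = 0.247830 / 0.271546 ≈ 0.9127

Pr[genuine neutron-flux excursion | scram] ≈ 0.9127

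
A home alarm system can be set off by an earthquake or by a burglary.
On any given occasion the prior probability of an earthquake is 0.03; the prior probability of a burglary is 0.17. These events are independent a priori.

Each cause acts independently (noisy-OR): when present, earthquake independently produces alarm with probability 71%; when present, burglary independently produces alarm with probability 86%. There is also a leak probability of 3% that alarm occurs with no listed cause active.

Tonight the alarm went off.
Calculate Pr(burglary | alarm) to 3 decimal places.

Pr(burglary | alarm) ≈ 0.778

Under noisy-OR, P(alarm | causes) = 1 − (1−0.03)·∏(1−qᵢ) over the active causes.
P(alarm) = 0.03×0.97×0.83 + 0.8642×0.97×0.17 + 0.7187×0.03×0.83 + 0.960618×0.03×0.17 = 0.024153 + 0.142507 + 0.017896 + 0.004899 = 0.189455
Restricting to configurations with burglary present: 0.142507 + 0.004899 = 0.147406.
P(burglary | alarm) = 0.147406 / 0.189455 ≈ 0.778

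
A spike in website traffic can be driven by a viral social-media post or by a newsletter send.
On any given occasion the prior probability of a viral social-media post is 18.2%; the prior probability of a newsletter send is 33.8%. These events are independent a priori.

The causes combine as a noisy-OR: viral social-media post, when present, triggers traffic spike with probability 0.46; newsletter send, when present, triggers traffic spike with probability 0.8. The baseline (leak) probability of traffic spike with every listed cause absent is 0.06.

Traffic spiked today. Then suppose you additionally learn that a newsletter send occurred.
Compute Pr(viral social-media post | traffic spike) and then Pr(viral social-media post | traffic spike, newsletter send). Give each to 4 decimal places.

Pr(viral social-media post | traffic spike) ≈ 0.3084; Pr(viral social-media post | traffic spike, newsletter send) ≈ 0.1976

Under noisy-OR, P(traffic spike | causes) = 1 − (1−0.06)·∏(1−qᵢ) over the active causes.
Sum P(traffic spike|·) weighted by the priors over the 4 (viral social-media post, newsletter send) configurations:
  P(traffic spike) = 0.06×0.818×0.662 + 0.812×0.818×0.338 + 0.4924×0.182×0.662 + 0.89848×0.182×0.338
        = 0.032491 + 0.224505 + 0.059326 + 0.055271 = 0.371593
Keeping only the viral social-media post-present terms gives 0.114597, so
  P(viral social-media post | traffic spike) = 0.114597 / 0.371593 ≈ 0.3084

Now condition on the additional information:
Weight on viral social-media post=true, given the evidence: 0.89848×0.182 = 0.163523
Denominator P(traffic spike | newsletter send): 0.812×0.818 + 0.89848×0.182 = 0.827739
Posterior = 0.163523 / 0.827739 ≈ 0.1976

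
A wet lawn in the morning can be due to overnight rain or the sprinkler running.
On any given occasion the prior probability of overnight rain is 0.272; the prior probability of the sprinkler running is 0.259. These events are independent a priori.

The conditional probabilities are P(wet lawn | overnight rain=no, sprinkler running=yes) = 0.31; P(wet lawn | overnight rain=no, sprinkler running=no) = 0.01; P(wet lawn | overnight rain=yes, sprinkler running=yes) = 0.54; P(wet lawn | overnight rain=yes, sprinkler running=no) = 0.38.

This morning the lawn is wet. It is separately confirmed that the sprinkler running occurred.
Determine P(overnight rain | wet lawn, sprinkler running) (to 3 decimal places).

P(overnight rain | wet lawn, sprinkler running) ≈ 0.394

For the numerator, keep only overnight rain=true terms: 0.54·0.272 = 0.146880
The normalizing constant is 0.31·0.728 + 0.54·0.272 = 0.372560
P(overnight rain | wet lawn, sprinkler running) = 0.146880/0.372560 ≈ 0.394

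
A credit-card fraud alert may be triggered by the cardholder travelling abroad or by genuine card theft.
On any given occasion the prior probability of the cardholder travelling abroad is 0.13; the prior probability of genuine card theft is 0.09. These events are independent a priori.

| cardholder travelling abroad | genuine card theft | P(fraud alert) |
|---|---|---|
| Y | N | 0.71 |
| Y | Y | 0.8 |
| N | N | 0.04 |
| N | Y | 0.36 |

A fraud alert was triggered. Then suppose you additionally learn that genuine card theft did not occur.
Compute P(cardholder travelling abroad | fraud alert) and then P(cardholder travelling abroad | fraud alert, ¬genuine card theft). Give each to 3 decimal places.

P(cardholder travelling abroad | fraud alert) ≈ 0.609; P(cardholder travelling abroad | fraud alert, ¬genuine card theft) ≈ 0.726

P(fraud alert) = 0.04×0.87×0.91 + 0.36×0.87×0.09 + 0.71×0.13×0.91 + 0.8×0.13×0.09 = 0.031668 + 0.028188 + 0.083993 + 0.009360 = 0.153209
Of this, 0.093353 comes from 0.083993 + 0.009360 (the cardholder travelling abroad=true cases).
So P(cardholder travelling abroad | fraud alert) = 0.093353/0.153209 ≈ 0.609.

Now condition on the additional information:
Enumerate both values of cardholder travelling abroad and weight by the priors:
  P(fraud alert | ¬genuine card theft) = 0.04·0.87 + 0.71·0.13
        = 0.034800 + 0.092300 = 0.127100
The terms with cardholder travelling abroad present sum to 0.092300, so
  P(cardholder travelling abroad | fraud alert, ¬genuine card theft) = 0.092300 / 0.127100 ≈ 0.726
Ruling out genuine card theft raises the posterior on cardholder travelling abroad — the flip side of explaining away.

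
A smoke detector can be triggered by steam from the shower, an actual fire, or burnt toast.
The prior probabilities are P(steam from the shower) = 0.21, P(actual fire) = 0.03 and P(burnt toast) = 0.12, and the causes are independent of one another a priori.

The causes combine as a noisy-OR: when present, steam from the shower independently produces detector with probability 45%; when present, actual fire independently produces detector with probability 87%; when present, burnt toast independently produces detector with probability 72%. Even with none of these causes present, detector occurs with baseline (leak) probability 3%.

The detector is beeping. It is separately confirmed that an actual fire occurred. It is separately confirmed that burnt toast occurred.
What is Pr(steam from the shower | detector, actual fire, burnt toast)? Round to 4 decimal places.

Pr(steam from the shower | detector, actual fire, burnt toast) ≈ 0.2127

Under noisy-OR, P(detector | causes) = 1 − (1−0.03)·∏(1−qᵢ) over the active causes.
P(detector | actual fire, burnt toast) = 0.964692×0.79 + 0.980581×0.21 = 0.762107 + 0.205922 = 0.968029
The steam from the shower-present share is 0.980581×0.21 = 0.205922.
So P(steam from the shower | detector, actual fire, burnt toast) = 0.205922/0.968029 ≈ 0.2127.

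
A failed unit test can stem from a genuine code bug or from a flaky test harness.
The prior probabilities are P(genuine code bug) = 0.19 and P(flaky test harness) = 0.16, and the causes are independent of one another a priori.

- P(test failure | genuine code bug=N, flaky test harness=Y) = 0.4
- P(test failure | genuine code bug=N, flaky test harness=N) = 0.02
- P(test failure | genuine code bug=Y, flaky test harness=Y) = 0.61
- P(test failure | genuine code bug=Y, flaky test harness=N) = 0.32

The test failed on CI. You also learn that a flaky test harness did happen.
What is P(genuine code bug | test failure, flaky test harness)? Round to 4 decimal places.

P(test failure | flaky test harness) = 0.4*0.81 + 0.61*0.19 = 0.324000 + 0.115900 = 0.439900
Restricting to configurations with genuine code bug present: 0.61*0.19 = 0.115900.
P(genuine code bug | test failure, flaky test harness) = 0.115900 / 0.439900 ≈ 0.2635

P(genuine code bug | test failure, flaky test harness) ≈ 0.2635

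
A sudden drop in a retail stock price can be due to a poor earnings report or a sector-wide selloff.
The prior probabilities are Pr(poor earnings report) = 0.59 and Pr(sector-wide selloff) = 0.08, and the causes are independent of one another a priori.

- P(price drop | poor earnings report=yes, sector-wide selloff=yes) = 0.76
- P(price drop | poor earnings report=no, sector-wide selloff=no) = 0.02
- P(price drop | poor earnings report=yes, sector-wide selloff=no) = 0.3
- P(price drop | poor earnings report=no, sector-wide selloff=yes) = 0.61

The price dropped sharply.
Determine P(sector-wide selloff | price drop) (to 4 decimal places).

Sum P(price drop|·) weighted by the priors over the 4 (poor earnings report, sector-wide selloff) configurations:
  P(price drop) = 0.02×0.41×0.92 + 0.61×0.41×0.08 + 0.3×0.59×0.92 + 0.76×0.59×0.08
        = 0.007544 + 0.020008 + 0.162840 + 0.035872 = 0.226264
Keeping only the sector-wide selloff-present terms gives 0.055880, so
  P(sector-wide selloff | price drop) = 0.055880 / 0.226264 ≈ 0.2470

P(sector-wide selloff | price drop) ≈ 0.2470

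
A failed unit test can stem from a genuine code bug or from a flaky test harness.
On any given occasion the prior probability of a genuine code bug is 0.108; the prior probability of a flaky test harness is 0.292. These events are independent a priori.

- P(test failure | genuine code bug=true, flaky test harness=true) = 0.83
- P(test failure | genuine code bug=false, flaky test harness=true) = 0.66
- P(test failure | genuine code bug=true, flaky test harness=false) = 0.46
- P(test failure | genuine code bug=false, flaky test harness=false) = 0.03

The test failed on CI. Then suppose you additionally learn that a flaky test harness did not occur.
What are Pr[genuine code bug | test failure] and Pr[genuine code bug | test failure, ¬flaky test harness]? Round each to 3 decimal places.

Pr[genuine code bug | test failure] ≈ 0.243; Pr[genuine code bug | test failure, ¬flaky test harness] ≈ 0.650

For the numerator, keep only genuine code bug=true terms: 0.035173 + 0.026175 = 0.061348
Normalizer over all consistent configurations: 0.03·0.892·0.708 + 0.66·0.892·0.292 + 0.46·0.108·0.708 + 0.83·0.108·0.292 = 0.252200
P(genuine code bug | test failure) = 0.061348/0.252200 ≈ 0.243

With the extra evidence:
P(test failure | ¬flaky test harness) = 0.03·0.892 + 0.46·0.108 = 0.026760 + 0.049680 = 0.076440
The genuine code bug-present share is 0.46·0.108 = 0.049680.
P(genuine code bug | test failure, ¬flaky test harness) = 0.049680 / 0.076440 ≈ 0.650
With flaky test harness excluded, genuine code bug must carry more of the explanatory weight for the test failure.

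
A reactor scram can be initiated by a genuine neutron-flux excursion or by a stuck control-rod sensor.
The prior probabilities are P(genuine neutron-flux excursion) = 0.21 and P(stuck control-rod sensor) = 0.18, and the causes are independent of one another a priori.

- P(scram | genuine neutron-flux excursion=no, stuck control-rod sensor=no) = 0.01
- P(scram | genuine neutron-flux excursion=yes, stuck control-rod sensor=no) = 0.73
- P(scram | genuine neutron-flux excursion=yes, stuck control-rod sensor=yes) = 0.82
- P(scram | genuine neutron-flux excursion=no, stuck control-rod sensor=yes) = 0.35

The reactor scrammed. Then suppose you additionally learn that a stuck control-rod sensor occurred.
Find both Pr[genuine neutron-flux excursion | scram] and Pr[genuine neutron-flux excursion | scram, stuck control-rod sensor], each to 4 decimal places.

By total probability over the 4 (genuine neutron-flux excursion, stuck control-rod sensor) configurations:
  P(scram) = 0.01*0.79*0.82 + 0.35*0.79*0.18 + 0.73*0.21*0.82 + 0.82*0.21*0.18
        = 0.006478 + 0.049770 + 0.125706 + 0.030996 = 0.212950
Keeping only the genuine neutron-flux excursion-present terms gives 0.156702, so
  P(genuine neutron-flux excursion | scram) = 0.156702 / 0.212950 ≈ 0.7359

Now also conditioning on stuck control-rod sensor=true:
Enumerate both values of genuine neutron-flux excursion and weight by the priors:
  P(scram | stuck control-rod sensor) = 0.35*0.79 + 0.82*0.21
        = 0.276500 + 0.172200 = 0.448700
Keeping only the genuine neutron-flux excursion-present terms gives 0.172200, so
  P(genuine neutron-flux excursion | scram, stuck control-rod sensor) = 0.172200 / 0.448700 ≈ 0.3838
— stuck control-rod sensor explains away the evidence for genuine neutron-flux excursion.

Pr[genuine neutron-flux excursion | scram] ≈ 0.7359; Pr[genuine neutron-flux excursion | scram, stuck control-rod sensor] ≈ 0.3838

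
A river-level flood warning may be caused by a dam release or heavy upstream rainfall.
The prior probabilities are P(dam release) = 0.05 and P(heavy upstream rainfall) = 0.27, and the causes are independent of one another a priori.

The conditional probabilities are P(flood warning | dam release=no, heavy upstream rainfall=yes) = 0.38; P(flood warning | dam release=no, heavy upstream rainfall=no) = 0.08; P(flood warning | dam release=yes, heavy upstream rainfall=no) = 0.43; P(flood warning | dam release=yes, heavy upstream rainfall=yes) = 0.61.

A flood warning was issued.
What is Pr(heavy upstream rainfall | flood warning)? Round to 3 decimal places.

Pr(heavy upstream rainfall | flood warning) ≈ 0.598

For the numerator, keep only heavy upstream rainfall=true terms: 0.097470 + 0.008235 = 0.105705
The normalizing constant is 0.08×0.95×0.73 + 0.38×0.95×0.27 + 0.43×0.05×0.73 + 0.61×0.05×0.27 = 0.176880
P(heavy upstream rainfall | flood warning) = 0.105705/0.176880 ≈ 0.598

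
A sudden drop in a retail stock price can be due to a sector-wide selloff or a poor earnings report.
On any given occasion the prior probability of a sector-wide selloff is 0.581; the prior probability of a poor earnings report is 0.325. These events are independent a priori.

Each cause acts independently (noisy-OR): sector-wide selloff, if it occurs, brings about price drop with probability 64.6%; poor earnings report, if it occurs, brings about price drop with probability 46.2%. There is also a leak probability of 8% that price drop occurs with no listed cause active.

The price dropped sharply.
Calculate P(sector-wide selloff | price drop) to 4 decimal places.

P(sector-wide selloff | price drop) ≈ 0.8213

Under noisy-OR, P(price drop | causes) = 1 − (1−0.08)·∏(1−qᵢ) over the active causes.
Numerator (weight on configurations with sector-wide selloff): 0.264451 + 0.155740 = 0.420191
Normalizer over all consistent configurations: 0.08·0.419·0.675 + 0.50504·0.419·0.325 + 0.67432·0.581·0.675 + 0.824784·0.581·0.325 = 0.511591
P(sector-wide selloff | price drop) = 0.420191/0.511591 ≈ 0.8213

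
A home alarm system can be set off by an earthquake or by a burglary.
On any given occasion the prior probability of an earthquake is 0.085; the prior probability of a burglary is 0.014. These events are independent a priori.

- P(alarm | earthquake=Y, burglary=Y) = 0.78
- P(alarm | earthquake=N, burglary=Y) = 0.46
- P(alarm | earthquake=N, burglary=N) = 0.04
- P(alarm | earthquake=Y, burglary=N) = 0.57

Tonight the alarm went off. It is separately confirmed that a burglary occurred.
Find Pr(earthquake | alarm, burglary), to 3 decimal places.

Sum P(alarm|·) weighted by the priors over both values of earthquake:
  P(alarm | burglary) = 0.46×0.915 + 0.78×0.085
        = 0.420900 + 0.066300 = 0.487200
Configurations with earthquake contribute 0.066300, so
  P(earthquake | alarm, burglary) = 0.066300 / 0.487200 ≈ 0.136

Pr(earthquake | alarm, burglary) ≈ 0.136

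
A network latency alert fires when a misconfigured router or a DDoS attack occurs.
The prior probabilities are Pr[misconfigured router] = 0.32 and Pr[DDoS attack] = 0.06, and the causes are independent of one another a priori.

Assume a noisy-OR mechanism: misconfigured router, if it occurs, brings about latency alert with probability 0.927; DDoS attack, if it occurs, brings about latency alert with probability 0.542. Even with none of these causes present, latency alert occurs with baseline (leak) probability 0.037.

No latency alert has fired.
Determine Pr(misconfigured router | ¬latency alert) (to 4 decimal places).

Pr(misconfigured router | ¬latency alert) ≈ 0.0332

Under noisy-OR, P(latency alert | causes) = 1 − (1−0.037)·∏(1−qᵢ) over the active causes.
P(¬latency alert) = 0.963×0.68×0.94 + 0.441054×0.68×0.06 + 0.070299×0.32×0.94 + 0.032197×0.32×0.06 = 0.615550 + 0.017995 + 0.021146 + 0.000618 = 0.655309
Restricting to configurations with misconfigured router present: 0.021146 + 0.000618 = 0.021764.
Hence the posterior is 0.021764/0.655309 ≈ 0.0332.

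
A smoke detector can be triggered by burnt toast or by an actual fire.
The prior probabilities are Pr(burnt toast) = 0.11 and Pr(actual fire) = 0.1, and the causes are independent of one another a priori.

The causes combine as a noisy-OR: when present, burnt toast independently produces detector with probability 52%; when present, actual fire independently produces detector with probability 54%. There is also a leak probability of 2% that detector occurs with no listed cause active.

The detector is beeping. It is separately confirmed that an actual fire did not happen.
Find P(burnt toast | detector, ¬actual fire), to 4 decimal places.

P(burnt toast | detector, ¬actual fire) ≈ 0.7660

Under noisy-OR, P(detector | causes) = 1 − (1−0.02)·∏(1−qᵢ) over the active causes.
By total probability over both values of burnt toast:
  P(detector | ¬actual fire) = 0.02*0.89 + 0.5296*0.11
        = 0.017800 + 0.058256 = 0.076056
The terms with burnt toast present sum to 0.058256, so
  P(burnt toast | detector, ¬actual fire) = 0.058256 / 0.076056 ≈ 0.7660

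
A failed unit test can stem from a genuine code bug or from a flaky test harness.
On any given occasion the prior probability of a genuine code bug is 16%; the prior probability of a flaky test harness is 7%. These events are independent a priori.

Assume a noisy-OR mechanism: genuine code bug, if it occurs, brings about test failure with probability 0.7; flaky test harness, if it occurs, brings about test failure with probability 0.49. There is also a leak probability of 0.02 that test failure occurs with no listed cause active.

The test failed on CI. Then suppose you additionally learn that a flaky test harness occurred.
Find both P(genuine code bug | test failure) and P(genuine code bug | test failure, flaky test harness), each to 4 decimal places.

Under noisy-OR, P(test failure | causes) = 1 − (1−0.02)·∏(1−qᵢ) over the active causes.
P(test failure) = 0.02·0.84·0.93 + 0.5002·0.84·0.07 + 0.706·0.16·0.93 + 0.85006·0.16·0.07 = 0.015624 + 0.029412 + 0.105053 + 0.009521 = 0.159610
Of this, 0.114574 comes from 0.105053 + 0.009521 (the genuine code bug=true cases).
P(genuine code bug | test failure) = 0.114574 / 0.159610 ≈ 0.7178

Now condition on the additional information:
P(test failure | flaky test harness) = 0.5002*0.84 + 0.85006*0.16 = 0.420168 + 0.136010 = 0.556178
Of this, 0.136010 comes from 0.85006*0.16 (the genuine code bug=true cases).
So P(genuine code bug | test failure, flaky test harness) = 0.136010/0.556178 ≈ 0.2445.
This is intercausal reasoning (explaining away): once flaky test harness accounts for the test failure, genuine code bug becomes less likely.

P(genuine code bug | test failure) ≈ 0.7178; P(genuine code bug | test failure, flaky test harness) ≈ 0.2445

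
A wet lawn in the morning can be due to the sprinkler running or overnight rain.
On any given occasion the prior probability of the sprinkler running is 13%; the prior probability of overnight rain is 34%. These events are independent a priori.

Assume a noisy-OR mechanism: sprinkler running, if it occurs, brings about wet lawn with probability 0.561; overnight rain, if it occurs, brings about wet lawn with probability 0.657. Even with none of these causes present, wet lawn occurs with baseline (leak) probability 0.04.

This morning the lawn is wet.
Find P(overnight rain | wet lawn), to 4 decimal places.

Under noisy-OR, P(wet lawn | causes) = 1 − (1−0.04)·∏(1−qᵢ) over the active causes.
Weight on overnight rain=true, given the evidence: 0.198399 + 0.037811 = 0.236210
The normalizing constant is 0.04·0.87·0.66 + 0.67072·0.87·0.34 + 0.57856·0.13·0.66 + 0.855446·0.13·0.34 = 0.308818
Posterior = 0.236210 / 0.308818 ≈ 0.7649

P(overnight rain | wet lawn) ≈ 0.7649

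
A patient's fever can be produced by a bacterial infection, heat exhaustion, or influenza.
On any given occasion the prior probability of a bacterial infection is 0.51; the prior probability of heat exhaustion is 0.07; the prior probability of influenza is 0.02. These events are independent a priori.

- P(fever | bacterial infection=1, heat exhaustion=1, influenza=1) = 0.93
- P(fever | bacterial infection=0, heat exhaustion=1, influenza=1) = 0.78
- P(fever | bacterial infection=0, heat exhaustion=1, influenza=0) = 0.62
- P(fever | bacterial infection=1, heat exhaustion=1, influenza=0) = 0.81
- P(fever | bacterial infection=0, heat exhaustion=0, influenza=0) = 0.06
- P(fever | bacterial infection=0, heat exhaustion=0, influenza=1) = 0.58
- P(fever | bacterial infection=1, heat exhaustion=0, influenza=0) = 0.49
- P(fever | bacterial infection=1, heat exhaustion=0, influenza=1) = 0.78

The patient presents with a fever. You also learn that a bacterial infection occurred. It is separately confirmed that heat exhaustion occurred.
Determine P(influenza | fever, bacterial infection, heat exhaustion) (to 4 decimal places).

Sum P(fever|·) weighted by the priors over both values of influenza:
  P(fever | bacterial infection, heat exhaustion) = 0.81·0.98 + 0.93·0.02
        = 0.793800 + 0.018600 = 0.812400
Configurations with influenza contribute 0.018600, so
  P(influenza | fever, bacterial infection, heat exhaustion) = 0.018600 / 0.812400 ≈ 0.0229

P(influenza | fever, bacterial infection, heat exhaustion) ≈ 0.0229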